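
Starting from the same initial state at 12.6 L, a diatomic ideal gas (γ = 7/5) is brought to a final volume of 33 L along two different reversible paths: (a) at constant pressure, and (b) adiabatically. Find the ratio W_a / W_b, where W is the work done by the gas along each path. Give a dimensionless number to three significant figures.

W_a / W_b ≈ 2.03

Path (a) isobaric: W = P₁(V₂ − V₁) → W_a/(P₁V₁) = 1.619.
Path (b) adiabatic: W = P₁V₁(1 − (V₁/V₂)^(γ−1))/(γ−1) → W_b/(P₁V₁) = 0.7991.
W_a / W_b = 1.619 / 0.7991 = 2.026.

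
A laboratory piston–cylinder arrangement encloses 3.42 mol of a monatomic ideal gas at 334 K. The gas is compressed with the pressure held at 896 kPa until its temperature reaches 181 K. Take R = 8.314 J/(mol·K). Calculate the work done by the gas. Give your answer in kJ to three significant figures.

W ≈ -4.35 kJ

Isobaric: W = P ΔV = nR ΔT.
W = (3.42)(8.314)(181 − 334) = -4350 J.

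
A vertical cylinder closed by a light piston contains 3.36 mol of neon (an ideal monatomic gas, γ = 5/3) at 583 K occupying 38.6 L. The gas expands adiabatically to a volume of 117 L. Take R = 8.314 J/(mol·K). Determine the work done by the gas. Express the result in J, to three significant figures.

W ≈ 12800 J

Adiabatic: TV^(γ−1) = const with γ = 5/3.
T₂ = T₁ (V₁/V₂)^(γ−1) = 583 × (38.6/117)^0.667 = 583 × 0.4775 = 278.4 K.
W_by = nCᵥ(T₁ − T₂) = (3.36)(12.47)(583 − 278.4) = 12765 J.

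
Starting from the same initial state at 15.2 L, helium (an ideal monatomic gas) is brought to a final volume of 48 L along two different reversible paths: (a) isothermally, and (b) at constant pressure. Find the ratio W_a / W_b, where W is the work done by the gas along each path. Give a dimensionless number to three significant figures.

Path (a) isothermal: W = P₁V₁ ln(V₂/V₁) → W_a/(P₁V₁) = 1.15.
Path (b) isobaric: W = P₁(V₂ − V₁) → W_b/(P₁V₁) = 2.158.
W_a / W_b = 1.15 / 2.158 = 0.5329.

W_a / W_b ≈ 0.533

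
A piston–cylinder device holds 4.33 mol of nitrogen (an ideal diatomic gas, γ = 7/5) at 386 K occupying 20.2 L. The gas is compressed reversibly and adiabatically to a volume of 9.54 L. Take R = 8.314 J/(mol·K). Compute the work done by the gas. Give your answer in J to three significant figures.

W ≈ -12200 J

Adiabatic: TV^(γ−1) = const with γ = 7/5.
T₂ = T₁ (V₁/V₂)^(γ−1) = 386 × (20.2/9.54)^0.4 = 386 × 1.35 = 521.1 K.
W_by = nCᵥ(T₁ − T₂) = (4.33)(20.79)(386 − 521.1) = -12158 J.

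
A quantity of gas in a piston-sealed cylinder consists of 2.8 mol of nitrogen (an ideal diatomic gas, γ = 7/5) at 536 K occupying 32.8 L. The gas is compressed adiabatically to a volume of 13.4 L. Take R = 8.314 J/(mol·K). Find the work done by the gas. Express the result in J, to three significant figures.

W ≈ -13400 J

Adiabatic: TV^(γ−1) = const with γ = 7/5.
T₂ = T₁ (V₁/V₂)^(γ−1) = 536 × (32.8/13.4)^0.4 = 536 × 1.431 = 766.8 K.
W_by = nCᵥ(T₁ − T₂) = (2.8)(20.79)(536 − 766.8) = -13431 J.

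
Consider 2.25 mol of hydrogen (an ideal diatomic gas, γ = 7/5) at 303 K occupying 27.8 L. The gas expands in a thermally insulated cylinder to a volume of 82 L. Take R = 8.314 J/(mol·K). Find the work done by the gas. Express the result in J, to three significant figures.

W ≈ 4980 J

Adiabatic: TV^(γ−1) = const with γ = 7/5.
T₂ = T₁ (V₁/V₂)^(γ−1) = 303 × (27.8/82)^0.4 = 303 × 0.6488 = 196.6 K.
W_by = nCᵥ(T₁ − T₂) = (2.25)(20.79)(303 − 196.6) = 4977 J.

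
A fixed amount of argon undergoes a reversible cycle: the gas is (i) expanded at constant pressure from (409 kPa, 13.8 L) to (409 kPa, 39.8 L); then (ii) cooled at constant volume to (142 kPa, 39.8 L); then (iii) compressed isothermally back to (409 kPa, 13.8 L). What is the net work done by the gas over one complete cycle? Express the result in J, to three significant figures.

W_net ≈ 4650 J

Leg (i): W = PΔV = (409)(39.8 − 13.8) = 10634 J.
Leg (ii): W = 0.
Leg (iii): W = PᵢVᵢ ln(V_f/Vᵢ) = (5652) ln(13.8/39.8) = -5986 J.
W_net = 10634 − 5986 = 4648 J.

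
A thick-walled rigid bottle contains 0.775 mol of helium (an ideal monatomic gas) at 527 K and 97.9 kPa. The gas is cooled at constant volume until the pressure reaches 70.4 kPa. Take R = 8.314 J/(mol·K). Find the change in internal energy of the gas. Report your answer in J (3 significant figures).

Constant volume ⇒ W = 0, so Q = ΔU = nCᵥΔT with Cᵥ = 3R/2 = 12.47 J/(mol·K).
At constant V, T₂/T₁ = P₂/P₁ ⇒ ΔT = T₁(P₂/P₁ − 1) = 527·(70.4/97.9 − 1) = -148 K.
ΔU = (0.775)(12.47)(-148) = -1431 J.

ΔU ≈ -1430 J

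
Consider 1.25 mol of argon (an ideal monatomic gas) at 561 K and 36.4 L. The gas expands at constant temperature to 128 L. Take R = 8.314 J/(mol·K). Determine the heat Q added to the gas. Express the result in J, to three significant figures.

Q ≈ 7330 J

Isothermal ⇒ ΔU = 0, so Q = W = nRT ln(V₂/V₁).
Q = (1.25)(8.314)(561) ln(128/36.4) = 5830 × 1.257 = 7331 J.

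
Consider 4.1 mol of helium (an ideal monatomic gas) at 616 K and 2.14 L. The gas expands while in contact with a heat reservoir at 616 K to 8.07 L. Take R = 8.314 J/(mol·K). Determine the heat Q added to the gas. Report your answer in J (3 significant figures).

Isothermal ⇒ ΔU = 0, so Q = W = nRT ln(V₂/V₁).
Q = (4.1)(8.314)(616) ln(8.07/2.14) = 20998 × 1.327 = 27871 J.

Q ≈ 27900 J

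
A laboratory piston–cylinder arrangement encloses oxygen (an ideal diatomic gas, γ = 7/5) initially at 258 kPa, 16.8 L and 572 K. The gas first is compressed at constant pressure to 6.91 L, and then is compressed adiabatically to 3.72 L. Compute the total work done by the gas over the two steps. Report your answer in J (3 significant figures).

Step 1 (isobaric): W = PΔV = (258 kPa)(6.91 − 16.8 L) = -2552 J.
After step 1: P = 258 kPa, V = 6.91 L, T = 235.3 K.
Step 2 (adiabatic): W = (P₁V₁ − P₂V₂)/(γ−1) = (1783 − 2284)/0.4 = -1253 J.
W_total = -2552 − 1253 = -3804 J.

W_total ≈ -3800 J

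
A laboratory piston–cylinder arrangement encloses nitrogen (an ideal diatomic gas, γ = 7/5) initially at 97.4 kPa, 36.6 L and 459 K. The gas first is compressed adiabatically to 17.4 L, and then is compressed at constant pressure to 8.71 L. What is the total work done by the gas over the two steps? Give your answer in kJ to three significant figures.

W_total ≈ -5.48 kJ

Step 1 (adiabatic): W = (P₁V₁ − P₂V₂)/(γ−1) = (3565 − 4800)/0.4 = -3087 J.
After step 1: P = 275.8 kPa, V = 17.4 L, T = 618 K.
Step 2 (isobaric): W = PΔV = (275.8 kPa)(8.71 − 17.4 L) = -2397 J.
W_total = -3087 − 2397 = -5484 J.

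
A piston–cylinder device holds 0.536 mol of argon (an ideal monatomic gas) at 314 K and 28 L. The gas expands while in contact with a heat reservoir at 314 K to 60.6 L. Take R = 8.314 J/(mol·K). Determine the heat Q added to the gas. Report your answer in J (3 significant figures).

Q ≈ 1080 J

Isothermal ⇒ ΔU = 0, so Q = W = nRT ln(V₂/V₁).
Q = (0.536)(8.314)(314) ln(60.6/28) = 1399 × 0.7721 = 1080 J.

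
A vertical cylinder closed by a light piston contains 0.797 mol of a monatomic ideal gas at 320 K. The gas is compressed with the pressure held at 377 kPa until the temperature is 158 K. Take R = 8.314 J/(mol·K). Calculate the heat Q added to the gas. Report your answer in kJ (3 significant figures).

Isobaric: W = nRΔT = (0.797)(8.314)(-162) = -1073 J.
ΔU = nCᵥΔT with Cᵥ = 3R/2: ΔU = (0.797)(12.47)(-162) = -1610 J.
Q = ΔU + W = -1610 − 1073 = -2684 J.

Q ≈ -2.68 kJ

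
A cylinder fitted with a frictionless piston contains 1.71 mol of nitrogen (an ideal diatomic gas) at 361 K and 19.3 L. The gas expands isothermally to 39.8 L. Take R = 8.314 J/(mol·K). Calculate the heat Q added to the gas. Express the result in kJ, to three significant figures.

Q ≈ 3.71 kJ

Isothermal ⇒ ΔU = 0, so Q = W = nRT ln(V₂/V₁).
Q = (1.71)(8.314)(361) ln(39.8/19.3) = 5132 × 0.7238 = 3715 J.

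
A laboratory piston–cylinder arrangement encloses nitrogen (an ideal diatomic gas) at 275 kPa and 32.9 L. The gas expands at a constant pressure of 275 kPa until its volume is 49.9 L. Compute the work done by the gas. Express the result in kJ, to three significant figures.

Isobaric: W = P ΔV.
W = (275 kPa)(49.9 − 32.9 L) = (275)(17) = 4675 J.

W ≈ 4.68 kJ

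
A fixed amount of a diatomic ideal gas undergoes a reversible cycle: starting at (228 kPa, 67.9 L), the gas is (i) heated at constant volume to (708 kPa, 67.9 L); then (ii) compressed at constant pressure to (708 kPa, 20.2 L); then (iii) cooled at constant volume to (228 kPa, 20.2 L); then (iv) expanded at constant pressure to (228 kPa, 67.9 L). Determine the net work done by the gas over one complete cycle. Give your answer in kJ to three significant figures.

Constant-volume legs do no work.
W(ii) = (708)(20.2 − 67.9) = -33772 J; W(iv) = (228)(67.9 − 20.2) = 10876 J.
W_net = -33772 + 10876 = -22896 J (the counter-clockwise enclosed area).

W_net ≈ -22.9 kJ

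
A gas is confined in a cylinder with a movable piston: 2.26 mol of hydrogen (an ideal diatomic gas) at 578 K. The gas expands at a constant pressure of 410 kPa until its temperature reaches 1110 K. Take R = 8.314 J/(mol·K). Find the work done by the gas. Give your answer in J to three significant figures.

W ≈ 10000 J

Isobaric: W = P ΔV = nR ΔT.
W = (2.26)(8.314)(1110 − 578) = 9996 J.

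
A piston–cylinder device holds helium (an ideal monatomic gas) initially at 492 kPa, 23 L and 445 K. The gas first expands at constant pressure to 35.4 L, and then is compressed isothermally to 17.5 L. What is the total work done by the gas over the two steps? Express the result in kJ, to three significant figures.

Step 1 (isobaric): W = PΔV = (492 kPa)(35.4 − 23 L) = 6101 J.
After step 1: P = 492 kPa, V = 35.4 L, T = 684.9 K.
Step 2 (isothermal): W = P₁V₁ ln(V₂/V₁) = (17417) ln(17.5/35.4) = -12270 J.
W_total = 6101 − 12270 = -6170 J.

W_total ≈ -6.17 kJ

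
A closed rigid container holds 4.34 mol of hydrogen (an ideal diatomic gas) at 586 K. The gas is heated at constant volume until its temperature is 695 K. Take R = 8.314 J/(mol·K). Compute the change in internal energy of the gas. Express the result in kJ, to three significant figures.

Constant volume ⇒ W = 0, so Q = ΔU = nCᵥΔT with Cᵥ = 5R/2 = 20.79 J/(mol·K).
ΔU = (4.34)(20.79)(695 − 586) = 9833 J.

ΔU ≈ 9.83 kJ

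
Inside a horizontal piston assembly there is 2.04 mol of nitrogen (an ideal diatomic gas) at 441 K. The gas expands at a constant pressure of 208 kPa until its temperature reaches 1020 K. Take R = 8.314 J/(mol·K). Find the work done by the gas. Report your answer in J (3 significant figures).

W ≈ 9820 J

Isobaric: W = P ΔV = nR ΔT.
W = (2.04)(8.314)(1020 − 441) = 9820 J.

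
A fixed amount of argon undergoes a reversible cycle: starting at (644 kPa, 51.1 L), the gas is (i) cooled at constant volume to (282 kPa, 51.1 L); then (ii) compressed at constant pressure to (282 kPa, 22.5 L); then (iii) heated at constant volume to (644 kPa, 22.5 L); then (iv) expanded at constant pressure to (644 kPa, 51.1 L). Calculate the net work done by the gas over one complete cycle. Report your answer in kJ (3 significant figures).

W_net ≈ 10.4 kJ

Constant-volume legs do no work.
W(ii) = (282)(22.5 − 51.1) = -8065 J; W(iv) = (644)(51.1 − 22.5) = 18418 J.
W_net = -8065 + 18418 = 10353 J (the clockwise enclosed area).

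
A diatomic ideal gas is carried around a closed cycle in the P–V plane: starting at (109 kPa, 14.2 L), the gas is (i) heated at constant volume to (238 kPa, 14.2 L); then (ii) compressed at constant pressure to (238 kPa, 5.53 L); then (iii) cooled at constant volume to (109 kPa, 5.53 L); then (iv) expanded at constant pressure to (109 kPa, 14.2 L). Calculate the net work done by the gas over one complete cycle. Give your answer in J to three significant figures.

W_net ≈ -1120 J

Constant-volume legs do no work.
W(ii) = (238)(5.53 − 14.2) = -2063 J; W(iv) = (109)(14.2 − 5.53) = 945 J.
W_net = -2063 + 945 = -1118 J (the counter-clockwise enclosed area).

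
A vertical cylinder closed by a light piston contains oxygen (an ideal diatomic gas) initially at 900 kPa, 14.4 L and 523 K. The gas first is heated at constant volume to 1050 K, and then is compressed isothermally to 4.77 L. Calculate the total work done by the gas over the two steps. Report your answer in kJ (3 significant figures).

W_total ≈ -28.7 kJ

Step 1 (isochoric): W = 0 (constant volume).
After step 1: P = 1807 kPa (V unchanged).
Step 2 (isothermal): W = P₁V₁ ln(V₂/V₁) = (26019) ln(4.77/14.4) = -28748 J.
W_total = 0 − 28748 = -28748 J.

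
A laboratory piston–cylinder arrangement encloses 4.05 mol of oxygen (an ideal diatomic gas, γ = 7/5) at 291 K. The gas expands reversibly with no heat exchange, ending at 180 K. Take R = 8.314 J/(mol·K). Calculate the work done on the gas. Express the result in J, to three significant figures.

W ≈ -9340 J

Adiabatic ⇒ Q = 0, so W_by = −ΔU = nCᵥ(T₁ − T₂).
Cᵥ = 5R/2 = 20.79 J/(mol·K).
W = (4.05)(20.79)(291 − 180) = 9344 J.
Work on gas = −W_by = -9344 J.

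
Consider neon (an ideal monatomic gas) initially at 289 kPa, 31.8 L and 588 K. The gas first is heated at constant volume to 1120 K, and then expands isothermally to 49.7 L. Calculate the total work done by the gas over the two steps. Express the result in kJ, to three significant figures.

W_total ≈ 7.82 kJ

Step 1 (isochoric): W = 0 (constant volume).
After step 1: P = 550.5 kPa (V unchanged).
Step 2 (isothermal): W = P₁V₁ ln(V₂/V₁) = (17505) ln(49.7/31.8) = 7817 J.
W_total = 0 + 7817 = 7817 J.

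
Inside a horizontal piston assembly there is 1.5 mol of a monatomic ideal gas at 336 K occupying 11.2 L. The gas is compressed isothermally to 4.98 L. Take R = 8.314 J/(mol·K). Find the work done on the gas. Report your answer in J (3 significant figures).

W ≈ 3400 J

Isothermal: W = nRT ln(V₂/V₁).
W = (1.5)(8.314)(336) × ln(4.98/11.2)
  = 4190 × -0.8105
W_by_gas = -3396 J; work on gas = −W_by = 3396 J.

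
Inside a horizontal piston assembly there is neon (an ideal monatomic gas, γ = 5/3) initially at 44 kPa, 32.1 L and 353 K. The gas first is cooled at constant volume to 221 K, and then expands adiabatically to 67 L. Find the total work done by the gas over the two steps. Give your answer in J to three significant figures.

W_total ≈ 514 J

Step 1 (isochoric): W = 0 (constant volume).
After step 1: P = 27.55 kPa (V unchanged).
Step 2 (adiabatic): W = (P₁V₁ − P₂V₂)/(γ−1) = (884.3 − 541.4)/0.667 = 514.3 J.
W_total = 0 + 514.3 = 514.3 J.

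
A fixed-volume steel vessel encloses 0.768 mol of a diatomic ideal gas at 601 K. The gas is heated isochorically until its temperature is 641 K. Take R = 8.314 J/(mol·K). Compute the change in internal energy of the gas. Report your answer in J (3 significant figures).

ΔU ≈ 639 J

Constant volume ⇒ W = 0, so Q = ΔU = nCᵥΔT with Cᵥ = 5R/2 = 20.79 J/(mol·K).
ΔU = (0.768)(20.79)(641 − 601) = 638.5 J.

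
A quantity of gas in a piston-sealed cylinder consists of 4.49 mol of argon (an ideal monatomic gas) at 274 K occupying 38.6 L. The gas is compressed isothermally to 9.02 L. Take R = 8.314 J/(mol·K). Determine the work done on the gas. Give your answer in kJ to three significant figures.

Isothermal: W = nRT ln(V₂/V₁).
W = (4.49)(8.314)(274) × ln(9.02/38.6)
  = 10228 × -1.454
W_by_gas = -14870 J; work on gas = −W_by = 14870 J.

W ≈ 14.9 kJ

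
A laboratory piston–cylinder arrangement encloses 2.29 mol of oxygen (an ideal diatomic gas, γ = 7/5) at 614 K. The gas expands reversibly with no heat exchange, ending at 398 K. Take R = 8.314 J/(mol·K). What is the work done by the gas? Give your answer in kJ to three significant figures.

W ≈ 10.3 kJ

Adiabatic ⇒ Q = 0, so W_by = −ΔU = nCᵥ(T₁ − T₂).
Cᵥ = 5R/2 = 20.79 J/(mol·K).
W = (2.29)(20.79)(614 − 398) = 10281 J.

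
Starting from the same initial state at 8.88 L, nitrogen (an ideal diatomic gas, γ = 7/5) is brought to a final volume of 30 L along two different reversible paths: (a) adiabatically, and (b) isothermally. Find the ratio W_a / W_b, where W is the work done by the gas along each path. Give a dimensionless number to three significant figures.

W_a / W_b ≈ 0.792

Path (a) adiabatic: W = P₁V₁(1 − (V₁/V₂)^(γ−1))/(γ−1) → W_a/(P₁V₁) = 0.9638.
Path (b) isothermal: W = P₁V₁ ln(V₂/V₁) → W_b/(P₁V₁) = 1.217.
W_a / W_b = 0.9638 / 1.217 = 0.7917.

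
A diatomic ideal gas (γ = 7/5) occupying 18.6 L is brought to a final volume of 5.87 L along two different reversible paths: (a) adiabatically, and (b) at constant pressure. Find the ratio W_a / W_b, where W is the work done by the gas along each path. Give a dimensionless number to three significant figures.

Path (a) adiabatic: W = P₁V₁(1 − (V₁/V₂)^(γ−1))/(γ−1) → W_a/(P₁V₁) = -1.465.
Path (b) isobaric: W = P₁(V₂ − V₁) → W_b/(P₁V₁) = -0.6844.
W_a / W_b = -1.465 / -0.6844 = 2.141.

W_a / W_b ≈ 2.14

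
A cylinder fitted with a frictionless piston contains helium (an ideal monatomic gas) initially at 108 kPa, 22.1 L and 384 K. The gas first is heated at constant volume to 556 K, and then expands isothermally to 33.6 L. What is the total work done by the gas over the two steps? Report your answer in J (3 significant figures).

Step 1 (isochoric): W = 0 (constant volume).
After step 1: P = 156.4 kPa (V unchanged).
Step 2 (isothermal): W = P₁V₁ ln(V₂/V₁) = (3456) ln(33.6/22.1) = 1448 J.
W_total = 0 + 1448 = 1448 J.

W_total ≈ 1450 J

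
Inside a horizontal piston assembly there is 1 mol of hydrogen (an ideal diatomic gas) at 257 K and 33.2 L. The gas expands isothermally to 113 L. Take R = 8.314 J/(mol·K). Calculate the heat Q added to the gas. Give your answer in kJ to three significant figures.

Isothermal ⇒ ΔU = 0, so Q = W = nRT ln(V₂/V₁).
Q = (1)(8.314)(257) ln(113/33.2) = 2137 × 1.225 = 2617 J.

Q ≈ 2.62 kJ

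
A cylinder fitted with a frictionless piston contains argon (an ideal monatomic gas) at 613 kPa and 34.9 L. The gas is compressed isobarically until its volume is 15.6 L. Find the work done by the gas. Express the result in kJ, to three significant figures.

Isobaric: W = P ΔV.
W = (613 kPa)(15.6 − 34.9 L) = (613)(-19.3) = -11831 J.

W ≈ -11.8 kJ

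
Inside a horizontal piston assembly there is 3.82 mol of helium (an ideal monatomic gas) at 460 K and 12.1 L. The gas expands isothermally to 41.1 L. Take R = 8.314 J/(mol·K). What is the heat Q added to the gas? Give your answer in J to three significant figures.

Q ≈ 17900 J

Isothermal ⇒ ΔU = 0, so Q = W = nRT ln(V₂/V₁).
Q = (3.82)(8.314)(460) ln(41.1/12.1) = 14609 × 1.223 = 17864 J.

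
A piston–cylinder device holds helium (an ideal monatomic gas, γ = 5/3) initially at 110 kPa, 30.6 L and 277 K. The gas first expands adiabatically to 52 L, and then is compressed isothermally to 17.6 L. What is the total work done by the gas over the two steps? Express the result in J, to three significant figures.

Step 1 (adiabatic): W = (P₁V₁ − P₂V₂)/(γ−1) = (3366 − 2364)/0.667 = 1503 J.
After step 1: P = 45.46 kPa, V = 52 L, T = 194.5 K.
Step 2 (isothermal): W = P₁V₁ ln(V₂/V₁) = (2364) ln(17.6/52) = -2561 J.
W_total = 1503 − 2561 = -1057 J.

W_total ≈ -1060 J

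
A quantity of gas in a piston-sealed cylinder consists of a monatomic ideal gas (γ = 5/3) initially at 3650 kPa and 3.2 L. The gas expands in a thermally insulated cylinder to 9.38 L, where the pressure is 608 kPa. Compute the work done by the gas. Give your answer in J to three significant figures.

Adiabatic: W = (P₁V₁ − P₂V₂)/(γ − 1) with γ = 5/3.
P₁V₁ = 11680 J, P₂V₂ = 5703 J.
W = (11680 − 5703) / 0.6667 = 8965 J.

W ≈ 8970 J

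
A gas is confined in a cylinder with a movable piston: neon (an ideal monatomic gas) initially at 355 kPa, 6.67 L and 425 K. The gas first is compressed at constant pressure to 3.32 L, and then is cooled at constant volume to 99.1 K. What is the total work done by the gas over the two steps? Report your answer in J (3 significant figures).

W_total ≈ -1190 J

Step 1 (isobaric): W = PΔV = (355 kPa)(3.32 − 6.67 L) = -1189 J.
Step 2 (isochoric): W = 0 (constant volume).
W_total = -1189 + 0 = -1189 J.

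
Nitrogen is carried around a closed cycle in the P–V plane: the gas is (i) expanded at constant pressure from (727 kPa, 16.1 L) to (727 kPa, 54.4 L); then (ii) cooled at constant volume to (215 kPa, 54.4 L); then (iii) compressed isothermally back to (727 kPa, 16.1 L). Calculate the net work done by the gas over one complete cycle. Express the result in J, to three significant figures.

W_net ≈ 13600 J

Leg (i): W = PΔV = (727)(54.4 − 16.1) = 27844 J.
Leg (ii): W = 0.
Leg (iii): W = PᵢVᵢ ln(V_f/Vᵢ) = (11696) ln(16.1/54.4) = -14240 J.
W_net = 27844 − 14240 = 13604 J.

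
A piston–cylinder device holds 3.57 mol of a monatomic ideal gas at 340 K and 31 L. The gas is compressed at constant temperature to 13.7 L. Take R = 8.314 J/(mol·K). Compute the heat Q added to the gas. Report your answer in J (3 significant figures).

Q ≈ -8240 J

Isothermal ⇒ ΔU = 0, so Q = W = nRT ln(V₂/V₁).
Q = (3.57)(8.314)(340) ln(13.7/31) = 10092 × -0.8166 = -8241 J.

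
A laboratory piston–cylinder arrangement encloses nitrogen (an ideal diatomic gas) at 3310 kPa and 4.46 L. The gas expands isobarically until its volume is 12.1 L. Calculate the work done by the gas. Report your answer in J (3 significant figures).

W ≈ 25300 J

Isobaric: W = P ΔV.
W = (3310 kPa)(12.1 − 4.46 L) = (3310)(7.64) = 25288 J.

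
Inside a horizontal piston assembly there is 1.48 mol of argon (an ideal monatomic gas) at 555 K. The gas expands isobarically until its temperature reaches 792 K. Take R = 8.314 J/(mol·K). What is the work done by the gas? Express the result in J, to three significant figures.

W ≈ 2920 J

Isobaric: W = P ΔV = nR ΔT.
W = (1.48)(8.314)(792 − 555) = 2916 J.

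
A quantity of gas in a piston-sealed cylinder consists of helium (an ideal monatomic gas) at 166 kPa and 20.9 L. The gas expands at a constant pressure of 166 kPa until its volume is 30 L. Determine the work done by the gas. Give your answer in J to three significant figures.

Isobaric: W = P ΔV.
W = (166 kPa)(30 − 20.9 L) = (166)(9.1) = 1511 J.

W ≈ 1510 J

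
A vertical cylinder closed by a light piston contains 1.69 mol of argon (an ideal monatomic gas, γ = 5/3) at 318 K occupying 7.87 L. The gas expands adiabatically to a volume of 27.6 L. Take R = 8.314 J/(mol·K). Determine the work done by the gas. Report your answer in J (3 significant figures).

Adiabatic: TV^(γ−1) = const with γ = 5/3.
T₂ = T₁ (V₁/V₂)^(γ−1) = 318 × (7.87/27.6)^0.667 = 318 × 0.4332 = 137.8 K.
W_by = nCᵥ(T₁ − T₂) = (1.69)(12.47)(318 − 137.8) = 3799 J.

W ≈ 3800 J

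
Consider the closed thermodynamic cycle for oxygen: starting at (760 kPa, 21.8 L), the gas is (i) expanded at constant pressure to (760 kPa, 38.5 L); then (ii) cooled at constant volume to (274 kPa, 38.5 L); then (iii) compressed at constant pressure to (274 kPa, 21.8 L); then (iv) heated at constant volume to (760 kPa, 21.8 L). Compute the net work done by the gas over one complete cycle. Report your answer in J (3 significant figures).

Constant-volume legs do no work.
W(i) = (760)(38.5 − 21.8) = 12692 J; W(iii) = (274)(21.8 − 38.5) = -4576 J.
W_net = 12692 − 4576 = 8116 J (the clockwise enclosed area).

W_net ≈ 8120 J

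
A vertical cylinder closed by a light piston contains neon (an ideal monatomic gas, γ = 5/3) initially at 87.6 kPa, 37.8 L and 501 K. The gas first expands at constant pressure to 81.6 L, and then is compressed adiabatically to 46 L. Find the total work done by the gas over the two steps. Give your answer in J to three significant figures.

W_total ≈ -1150 J

Step 1 (isobaric): W = PΔV = (87.6 kPa)(81.6 − 37.8 L) = 3837 J.
After step 1: P = 87.6 kPa, V = 81.6 L, T = 1082 K.
Step 2 (adiabatic): W = (P₁V₁ − P₂V₂)/(γ−1) = (7148 − 10475)/0.667 = -4990 J.
W_total = 3837 − 4990 = -1153 J.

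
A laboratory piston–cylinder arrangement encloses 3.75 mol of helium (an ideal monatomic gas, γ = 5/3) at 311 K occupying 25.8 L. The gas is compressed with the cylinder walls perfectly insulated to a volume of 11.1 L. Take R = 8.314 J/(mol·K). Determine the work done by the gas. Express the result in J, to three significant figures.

Adiabatic: TV^(γ−1) = const with γ = 5/3.
T₂ = T₁ (V₁/V₂)^(γ−1) = 311 × (25.8/11.1)^0.667 = 311 × 1.755 = 545.7 K.
W_by = nCᵥ(T₁ − T₂) = (3.75)(12.47)(311 − 545.7) = -10976 J.

W ≈ -11000 J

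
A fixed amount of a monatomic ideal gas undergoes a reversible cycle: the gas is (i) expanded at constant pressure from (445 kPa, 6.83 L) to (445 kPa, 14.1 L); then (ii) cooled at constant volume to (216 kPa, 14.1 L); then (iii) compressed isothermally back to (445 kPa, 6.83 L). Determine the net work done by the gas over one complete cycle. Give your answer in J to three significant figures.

Leg (i): W = PΔV = (445)(14.1 − 6.83) = 3235 J.
Leg (ii): W = 0.
Leg (iii): W = PᵢVᵢ ln(V_f/Vᵢ) = (3046) ln(6.83/14.1) = -2208 J.
W_net = 3235 − 2208 = 1028 J.

W_net ≈ 1030 J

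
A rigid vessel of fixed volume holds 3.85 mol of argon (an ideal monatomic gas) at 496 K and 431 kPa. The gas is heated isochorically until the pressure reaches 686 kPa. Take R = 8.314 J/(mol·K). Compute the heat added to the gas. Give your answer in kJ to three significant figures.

Constant volume ⇒ W = 0, so Q = ΔU = nCᵥΔT with Cᵥ = 3R/2 = 12.47 J/(mol·K).
At constant V, T₂/T₁ = P₂/P₁ ⇒ ΔT = T₁(P₂/P₁ − 1) = 496·(686/431 − 1) = 293.5 K.
ΔU = (3.85)(12.47)(293.5) = 14090 J.

Q ≈ 14.1 kJ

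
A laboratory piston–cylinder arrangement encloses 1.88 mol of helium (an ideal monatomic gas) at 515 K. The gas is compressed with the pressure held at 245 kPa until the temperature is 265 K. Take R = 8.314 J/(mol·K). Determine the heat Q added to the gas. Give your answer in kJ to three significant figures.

Isobaric: W = nRΔT = (1.88)(8.314)(-250) = -3908 J.
ΔU = nCᵥΔT with Cᵥ = 3R/2: ΔU = (1.88)(12.47)(-250) = -5861 J.
Q = ΔU + W = -5861 − 3908 = -9769 J.

Q ≈ -9.77 kJ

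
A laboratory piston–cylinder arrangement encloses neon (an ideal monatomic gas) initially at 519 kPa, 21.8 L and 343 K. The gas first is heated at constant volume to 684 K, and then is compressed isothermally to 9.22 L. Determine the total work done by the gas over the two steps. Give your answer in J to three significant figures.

Step 1 (isochoric): W = 0 (constant volume).
After step 1: P = 1035 kPa (V unchanged).
Step 2 (isothermal): W = P₁V₁ ln(V₂/V₁) = (22562) ln(9.22/21.8) = -19416 J.
W_total = 0 − 19416 = -19416 J.

W_total ≈ -19400 J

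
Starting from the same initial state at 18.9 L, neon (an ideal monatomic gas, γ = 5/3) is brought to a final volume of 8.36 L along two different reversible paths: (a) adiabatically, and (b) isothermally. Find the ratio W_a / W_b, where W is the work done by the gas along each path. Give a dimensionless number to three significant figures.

Path (a) adiabatic: W = P₁V₁(1 − (V₁/V₂)^(γ−1))/(γ−1) → W_a/(P₁V₁) = -1.084.
Path (b) isothermal: W = P₁V₁ ln(V₂/V₁) → W_b/(P₁V₁) = -0.8157.
W_a / W_b = -1.084 / -0.8157 = 1.329.

W_a / W_b ≈ 1.33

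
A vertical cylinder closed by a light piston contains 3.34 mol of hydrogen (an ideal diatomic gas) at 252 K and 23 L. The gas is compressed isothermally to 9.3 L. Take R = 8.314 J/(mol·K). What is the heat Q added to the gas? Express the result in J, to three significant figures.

Isothermal ⇒ ΔU = 0, so Q = W = nRT ln(V₂/V₁).
Q = (3.34)(8.314)(252) ln(9.3/23) = 6998 × -0.9055 = -6336 J.

Q ≈ -6340 J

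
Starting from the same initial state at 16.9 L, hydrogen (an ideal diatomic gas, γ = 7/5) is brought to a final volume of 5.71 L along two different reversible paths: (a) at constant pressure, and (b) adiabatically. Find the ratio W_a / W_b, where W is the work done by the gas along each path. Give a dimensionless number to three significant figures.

W_a / W_b ≈ 0.487

Path (a) isobaric: W = P₁(V₂ − V₁) → W_a/(P₁V₁) = -0.6621.
Path (b) adiabatic: W = P₁V₁(1 − (V₁/V₂)^(γ−1))/(γ−1) → W_b/(P₁V₁) = -1.359.
W_a / W_b = -0.6621 / -1.359 = 0.4873.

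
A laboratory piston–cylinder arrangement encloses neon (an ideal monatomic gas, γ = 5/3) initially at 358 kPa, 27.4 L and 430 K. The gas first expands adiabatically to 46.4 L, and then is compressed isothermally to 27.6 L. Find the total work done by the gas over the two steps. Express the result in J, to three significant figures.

W_total ≈ 771 J

Step 1 (adiabatic): W = (P₁V₁ − P₂V₂)/(γ−1) = (9809 − 6904)/0.667 = 4357 J.
After step 1: P = 148.8 kPa, V = 46.4 L, T = 302.7 K.
Step 2 (isothermal): W = P₁V₁ ln(V₂/V₁) = (6904) ln(27.6/46.4) = -3587 J.
W_total = 4357 − 3587 = 770.6 J.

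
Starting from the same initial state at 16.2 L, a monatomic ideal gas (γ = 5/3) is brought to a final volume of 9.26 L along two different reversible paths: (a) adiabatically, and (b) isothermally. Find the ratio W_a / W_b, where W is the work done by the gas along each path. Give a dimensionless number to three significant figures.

W_a / W_b ≈ 1.21

Path (a) adiabatic: W = P₁V₁(1 − (V₁/V₂)^(γ−1))/(γ−1) → W_a/(P₁V₁) = -0.6778.
Path (b) isothermal: W = P₁V₁ ln(V₂/V₁) → W_b/(P₁V₁) = -0.5593.
W_a / W_b = -0.6778 / -0.5593 = 1.212.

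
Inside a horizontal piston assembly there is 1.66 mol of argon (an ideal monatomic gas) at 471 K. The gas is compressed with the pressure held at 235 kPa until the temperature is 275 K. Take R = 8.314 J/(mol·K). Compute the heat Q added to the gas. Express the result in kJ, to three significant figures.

Isobaric: W = nRΔT = (1.66)(8.314)(-196) = -2705 J.
ΔU = nCᵥΔT with Cᵥ = 3R/2: ΔU = (1.66)(12.47)(-196) = -4058 J.
Q = ΔU + W = -4058 − 2705 = -6763 J.

Q ≈ -6.76 kJ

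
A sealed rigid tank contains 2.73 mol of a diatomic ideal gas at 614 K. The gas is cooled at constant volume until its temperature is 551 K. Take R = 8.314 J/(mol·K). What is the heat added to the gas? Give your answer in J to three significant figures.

Constant volume ⇒ W = 0, so Q = ΔU = nCᵥΔT with Cᵥ = 5R/2 = 20.79 J/(mol·K).
ΔU = (2.73)(20.79)(551 − 614) = -3575 J.

Q ≈ -3570 J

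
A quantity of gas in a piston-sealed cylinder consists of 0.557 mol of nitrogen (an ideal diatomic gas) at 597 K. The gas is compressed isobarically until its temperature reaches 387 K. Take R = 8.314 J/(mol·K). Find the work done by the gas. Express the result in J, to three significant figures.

Isobaric: W = P ΔV = nR ΔT.
W = (0.557)(8.314)(387 − 597) = -972.5 J.

W ≈ -972 J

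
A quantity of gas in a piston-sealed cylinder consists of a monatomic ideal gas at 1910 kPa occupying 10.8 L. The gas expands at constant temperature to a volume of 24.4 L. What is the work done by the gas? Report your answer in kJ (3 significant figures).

W ≈ 16.8 kJ

Isothermal: W = nRT ln(V₂/V₁) = P₁V₁ ln(V₂/V₁).
P₁V₁ = (1910 kPa)(10.8 L) = 20628 J.
W = 20628 × ln(24.4/10.8) = 20628 × 0.815
W_by_gas = 16813 J.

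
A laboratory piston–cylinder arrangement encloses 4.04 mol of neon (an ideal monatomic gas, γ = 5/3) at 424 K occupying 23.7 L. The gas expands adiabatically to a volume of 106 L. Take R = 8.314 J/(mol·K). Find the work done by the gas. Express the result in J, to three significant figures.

W ≈ 13500 J

Adiabatic: TV^(γ−1) = const with γ = 5/3.
T₂ = T₁ (V₁/V₂)^(γ−1) = 424 × (23.7/106)^0.667 = 424 × 0.3684 = 156.2 K.
W_by = nCᵥ(T₁ − T₂) = (4.04)(12.47)(424 − 156.2) = 13493 J.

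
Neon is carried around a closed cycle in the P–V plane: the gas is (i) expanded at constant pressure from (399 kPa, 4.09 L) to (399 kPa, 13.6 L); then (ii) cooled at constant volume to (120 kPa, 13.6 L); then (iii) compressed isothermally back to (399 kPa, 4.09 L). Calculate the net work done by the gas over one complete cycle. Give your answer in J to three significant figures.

Leg (i): W = PΔV = (399)(13.6 − 4.09) = 3794 J.
Leg (ii): W = 0.
Leg (iii): W = PᵢVᵢ ln(V_f/Vᵢ) = (1632) ln(4.09/13.6) = -1961 J.
W_net = 3794 − 1961 = 1834 J.

W_net ≈ 1830 J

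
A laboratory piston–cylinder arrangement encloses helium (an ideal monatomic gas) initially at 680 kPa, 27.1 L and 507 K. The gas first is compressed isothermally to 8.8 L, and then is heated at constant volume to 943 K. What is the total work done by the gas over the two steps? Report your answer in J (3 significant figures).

Step 1 (isothermal): W = P₁V₁ ln(V₂/V₁) = (18428) ln(8.8/27.1) = -20727 J.
Step 2 (isochoric): W = 0 (constant volume).
W_total = -20727 + 0 = -20727 J.

W_total ≈ -20700 J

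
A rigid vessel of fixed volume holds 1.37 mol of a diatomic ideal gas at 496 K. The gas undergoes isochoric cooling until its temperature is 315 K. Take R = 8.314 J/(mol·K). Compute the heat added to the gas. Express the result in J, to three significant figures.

Q ≈ -5150 J

Constant volume ⇒ W = 0, so Q = ΔU = nCᵥΔT with Cᵥ = 5R/2 = 20.79 J/(mol·K).
ΔU = (1.37)(20.79)(315 − 496) = -5154 J.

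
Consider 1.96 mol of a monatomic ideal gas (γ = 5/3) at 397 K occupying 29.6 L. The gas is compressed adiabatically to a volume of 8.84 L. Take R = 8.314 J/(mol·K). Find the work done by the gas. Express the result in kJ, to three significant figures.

Adiabatic: TV^(γ−1) = const with γ = 5/3.
T₂ = T₁ (V₁/V₂)^(γ−1) = 397 × (29.6/8.84)^0.667 = 397 × 2.238 = 888.6 K.
W_by = nCᵥ(T₁ − T₂) = (1.96)(12.47)(397 − 888.6) = -12015 J.

W ≈ -12.0 kJ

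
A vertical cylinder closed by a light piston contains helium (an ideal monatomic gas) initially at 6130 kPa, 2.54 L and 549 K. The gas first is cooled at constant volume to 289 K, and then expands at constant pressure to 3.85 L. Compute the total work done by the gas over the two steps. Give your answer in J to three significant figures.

Step 1 (isochoric): W = 0 (constant volume).
After step 1: P = 3227 kPa (V unchanged).
Step 2 (isobaric): W = PΔV = (3227 kPa)(3.85 − 2.54 L) = 4227 J.
W_total = 0 + 4227 = 4227 J.

W_total ≈ 4230 J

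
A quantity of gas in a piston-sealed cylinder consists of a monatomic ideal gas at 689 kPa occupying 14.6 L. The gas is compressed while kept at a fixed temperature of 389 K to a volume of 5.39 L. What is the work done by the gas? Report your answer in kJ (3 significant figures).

W ≈ -10.0 kJ

Isothermal: W = nRT ln(V₂/V₁) = P₁V₁ ln(V₂/V₁).
P₁V₁ = (689 kPa)(14.6 L) = 10059 J.
W = 10059 × ln(5.39/14.6) = 10059 × -0.9965
W_by_gas = -10024 J.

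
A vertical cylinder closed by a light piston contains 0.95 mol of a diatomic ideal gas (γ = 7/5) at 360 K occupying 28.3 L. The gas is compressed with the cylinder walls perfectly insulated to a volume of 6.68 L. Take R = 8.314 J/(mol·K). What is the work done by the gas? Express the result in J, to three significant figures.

W ≈ -5560 J

Adiabatic: TV^(γ−1) = const with γ = 7/5.
T₂ = T₁ (V₁/V₂)^(γ−1) = 360 × (28.3/6.68)^0.4 = 360 × 1.782 = 641.4 K.
W_by = nCᵥ(T₁ − T₂) = (0.95)(20.79)(360 − 641.4) = -5556 J.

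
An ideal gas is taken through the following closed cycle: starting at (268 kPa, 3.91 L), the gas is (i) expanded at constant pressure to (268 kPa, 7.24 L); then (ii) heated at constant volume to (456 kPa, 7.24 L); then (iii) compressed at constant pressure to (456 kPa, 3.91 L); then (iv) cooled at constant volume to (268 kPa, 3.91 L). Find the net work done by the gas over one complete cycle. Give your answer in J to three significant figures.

Constant-volume legs do no work.
W(i) = (268)(7.24 − 3.91) = 892.4 J; W(iii) = (456)(3.91 − 7.24) = -1518 J.
W_net = 892.4 − 1518 = -626 J (the counter-clockwise enclosed area).

W_net ≈ -626 J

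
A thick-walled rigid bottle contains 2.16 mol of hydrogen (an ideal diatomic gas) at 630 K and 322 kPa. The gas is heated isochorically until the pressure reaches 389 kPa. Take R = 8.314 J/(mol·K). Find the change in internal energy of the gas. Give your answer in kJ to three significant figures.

Constant volume ⇒ W = 0, so Q = ΔU = nCᵥΔT with Cᵥ = 5R/2 = 20.79 J/(mol·K).
At constant V, T₂/T₁ = P₂/P₁ ⇒ ΔT = T₁(P₂/P₁ − 1) = 630·(389/322 − 1) = 131.1 K.
ΔU = (2.16)(20.79)(131.1) = 5885 J.

ΔU ≈ 5.89 kJ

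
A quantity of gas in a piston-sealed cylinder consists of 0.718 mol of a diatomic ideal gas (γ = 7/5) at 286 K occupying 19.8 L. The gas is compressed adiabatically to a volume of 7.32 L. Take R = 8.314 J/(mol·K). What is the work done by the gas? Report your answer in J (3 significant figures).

Adiabatic: TV^(γ−1) = const with γ = 7/5.
T₂ = T₁ (V₁/V₂)^(γ−1) = 286 × (19.8/7.32)^0.4 = 286 × 1.489 = 425.8 K.
W_by = nCᵥ(T₁ − T₂) = (0.718)(20.79)(286 − 425.8) = -2087 J.

W ≈ -2090 J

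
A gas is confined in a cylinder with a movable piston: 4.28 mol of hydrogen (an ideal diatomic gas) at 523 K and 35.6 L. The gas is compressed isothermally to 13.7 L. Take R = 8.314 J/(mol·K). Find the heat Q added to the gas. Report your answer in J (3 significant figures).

Q ≈ -17800 J

Isothermal ⇒ ΔU = 0, so Q = W = nRT ln(V₂/V₁).
Q = (4.28)(8.314)(523) ln(13.7/35.6) = 18610 × -0.9549 = -17772 J.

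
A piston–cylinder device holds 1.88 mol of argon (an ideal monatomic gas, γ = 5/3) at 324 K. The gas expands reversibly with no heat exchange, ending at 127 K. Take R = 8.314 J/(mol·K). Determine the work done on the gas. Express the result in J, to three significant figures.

W ≈ -4620 J

Adiabatic ⇒ Q = 0, so W_by = −ΔU = nCᵥ(T₁ − T₂).
Cᵥ = 3R/2 = 12.47 J/(mol·K).
W = (1.88)(12.47)(324 − 127) = 4619 J.
Work on gas = −W_by = -4619 J.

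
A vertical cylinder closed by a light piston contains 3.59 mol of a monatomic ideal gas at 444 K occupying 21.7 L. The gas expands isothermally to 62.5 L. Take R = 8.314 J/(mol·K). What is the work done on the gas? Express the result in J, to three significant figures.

Isothermal: W = nRT ln(V₂/V₁).
W = (3.59)(8.314)(444) × ln(62.5/21.7)
  = 13252 × 1.058
W_by_gas = 14019 J; work on gas = −W_by = -14019 J.

W ≈ -14000 J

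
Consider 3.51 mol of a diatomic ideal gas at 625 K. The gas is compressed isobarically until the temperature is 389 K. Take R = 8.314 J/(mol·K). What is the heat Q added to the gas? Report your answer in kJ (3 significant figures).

Isobaric: W = nRΔT = (3.51)(8.314)(-236) = -6887 J.
ΔU = nCᵥΔT with Cᵥ = 5R/2: ΔU = (3.51)(20.79)(-236) = -17217 J.
Q = ΔU + W = -17217 − 6887 = -24104 J.

Q ≈ -24.1 kJ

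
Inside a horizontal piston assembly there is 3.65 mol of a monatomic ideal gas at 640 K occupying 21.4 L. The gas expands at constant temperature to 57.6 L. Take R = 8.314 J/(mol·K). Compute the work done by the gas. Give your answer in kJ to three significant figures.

W ≈ 19.2 kJ

Isothermal: W = nRT ln(V₂/V₁).
W = (3.65)(8.314)(640) × ln(57.6/21.4)
  = 19422 × 0.9901
W_by_gas = 19230 J.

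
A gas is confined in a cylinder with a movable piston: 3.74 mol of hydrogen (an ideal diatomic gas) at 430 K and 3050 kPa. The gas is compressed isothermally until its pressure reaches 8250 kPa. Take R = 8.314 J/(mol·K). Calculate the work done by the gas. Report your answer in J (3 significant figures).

W ≈ -13300 J

Isothermal process: W = nRT ln(V₂/V₁) = nRT ln(P₁/P₂).
W = (3.74)(8.314)(430) × ln(3050/8250)
  = 13371 × ln(0.3697) = 13371 × -0.9951
W_by_gas = -13305 J.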